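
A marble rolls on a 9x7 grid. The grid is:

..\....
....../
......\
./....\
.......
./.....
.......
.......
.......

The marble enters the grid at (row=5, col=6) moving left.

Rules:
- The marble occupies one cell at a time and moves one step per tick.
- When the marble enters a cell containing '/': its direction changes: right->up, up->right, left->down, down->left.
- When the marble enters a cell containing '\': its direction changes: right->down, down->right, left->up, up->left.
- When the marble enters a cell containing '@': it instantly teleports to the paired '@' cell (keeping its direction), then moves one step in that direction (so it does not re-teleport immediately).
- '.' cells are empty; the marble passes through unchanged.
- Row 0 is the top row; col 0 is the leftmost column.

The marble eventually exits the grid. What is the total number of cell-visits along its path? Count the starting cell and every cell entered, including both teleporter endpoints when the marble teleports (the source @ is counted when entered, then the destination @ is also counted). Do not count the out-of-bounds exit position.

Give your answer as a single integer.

Answer: 9

Derivation:
Step 1: enter (5,6), '.' pass, move left to (5,5)
Step 2: enter (5,5), '.' pass, move left to (5,4)
Step 3: enter (5,4), '.' pass, move left to (5,3)
Step 4: enter (5,3), '.' pass, move left to (5,2)
Step 5: enter (5,2), '.' pass, move left to (5,1)
Step 6: enter (5,1), '/' deflects left->down, move down to (6,1)
Step 7: enter (6,1), '.' pass, move down to (7,1)
Step 8: enter (7,1), '.' pass, move down to (8,1)
Step 9: enter (8,1), '.' pass, move down to (9,1)
Step 10: at (9,1) — EXIT via bottom edge, pos 1
Path length (cell visits): 9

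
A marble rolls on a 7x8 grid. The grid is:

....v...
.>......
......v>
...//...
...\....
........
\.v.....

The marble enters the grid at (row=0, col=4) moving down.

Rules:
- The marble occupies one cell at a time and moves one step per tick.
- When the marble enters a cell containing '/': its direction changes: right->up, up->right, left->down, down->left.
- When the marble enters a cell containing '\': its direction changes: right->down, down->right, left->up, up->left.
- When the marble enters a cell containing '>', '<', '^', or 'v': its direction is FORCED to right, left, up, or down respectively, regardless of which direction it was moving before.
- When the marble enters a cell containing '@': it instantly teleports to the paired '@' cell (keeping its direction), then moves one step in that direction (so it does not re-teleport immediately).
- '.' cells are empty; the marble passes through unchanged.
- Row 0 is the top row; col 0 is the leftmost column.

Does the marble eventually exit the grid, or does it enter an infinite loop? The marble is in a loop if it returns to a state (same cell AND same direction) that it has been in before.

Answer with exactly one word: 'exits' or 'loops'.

Answer: exits

Derivation:
Step 1: enter (0,4), 'v' forces down->down, move down to (1,4)
Step 2: enter (1,4), '.' pass, move down to (2,4)
Step 3: enter (2,4), '.' pass, move down to (3,4)
Step 4: enter (3,4), '/' deflects down->left, move left to (3,3)
Step 5: enter (3,3), '/' deflects left->down, move down to (4,3)
Step 6: enter (4,3), '\' deflects down->right, move right to (4,4)
Step 7: enter (4,4), '.' pass, move right to (4,5)
Step 8: enter (4,5), '.' pass, move right to (4,6)
Step 9: enter (4,6), '.' pass, move right to (4,7)
Step 10: enter (4,7), '.' pass, move right to (4,8)
Step 11: at (4,8) — EXIT via right edge, pos 4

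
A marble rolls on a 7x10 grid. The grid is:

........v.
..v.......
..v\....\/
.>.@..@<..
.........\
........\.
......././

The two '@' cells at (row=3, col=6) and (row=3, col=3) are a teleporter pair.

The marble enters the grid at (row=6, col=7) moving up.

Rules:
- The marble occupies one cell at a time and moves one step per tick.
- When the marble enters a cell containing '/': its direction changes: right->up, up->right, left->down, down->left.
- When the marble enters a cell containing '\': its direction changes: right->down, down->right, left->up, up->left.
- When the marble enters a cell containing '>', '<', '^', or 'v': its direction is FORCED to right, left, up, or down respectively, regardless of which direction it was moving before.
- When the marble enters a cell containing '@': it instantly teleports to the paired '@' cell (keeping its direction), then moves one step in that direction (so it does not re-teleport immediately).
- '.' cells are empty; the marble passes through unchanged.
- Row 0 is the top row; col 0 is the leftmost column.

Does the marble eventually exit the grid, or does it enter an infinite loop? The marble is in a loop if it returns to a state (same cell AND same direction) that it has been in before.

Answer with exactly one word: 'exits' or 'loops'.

Step 1: enter (6,7), '/' deflects up->right, move right to (6,8)
Step 2: enter (6,8), '.' pass, move right to (6,9)
Step 3: enter (6,9), '/' deflects right->up, move up to (5,9)
Step 4: enter (5,9), '.' pass, move up to (4,9)
Step 5: enter (4,9), '\' deflects up->left, move left to (4,8)
Step 6: enter (4,8), '.' pass, move left to (4,7)
Step 7: enter (4,7), '.' pass, move left to (4,6)
Step 8: enter (4,6), '.' pass, move left to (4,5)
Step 9: enter (4,5), '.' pass, move left to (4,4)
Step 10: enter (4,4), '.' pass, move left to (4,3)
Step 11: enter (4,3), '.' pass, move left to (4,2)
Step 12: enter (4,2), '.' pass, move left to (4,1)
Step 13: enter (4,1), '.' pass, move left to (4,0)
Step 14: enter (4,0), '.' pass, move left to (4,-1)
Step 15: at (4,-1) — EXIT via left edge, pos 4

Answer: exits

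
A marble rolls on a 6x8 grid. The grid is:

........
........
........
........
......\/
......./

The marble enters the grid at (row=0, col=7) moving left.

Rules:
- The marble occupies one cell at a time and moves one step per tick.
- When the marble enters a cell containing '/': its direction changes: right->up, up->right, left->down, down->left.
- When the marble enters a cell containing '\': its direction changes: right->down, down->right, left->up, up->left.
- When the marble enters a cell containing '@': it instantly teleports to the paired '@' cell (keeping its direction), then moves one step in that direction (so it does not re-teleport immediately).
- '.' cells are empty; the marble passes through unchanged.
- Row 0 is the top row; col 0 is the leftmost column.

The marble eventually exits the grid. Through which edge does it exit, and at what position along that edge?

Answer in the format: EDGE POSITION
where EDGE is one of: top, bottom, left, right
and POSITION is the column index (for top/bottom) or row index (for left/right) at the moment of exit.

Answer: left 0

Derivation:
Step 1: enter (0,7), '.' pass, move left to (0,6)
Step 2: enter (0,6), '.' pass, move left to (0,5)
Step 3: enter (0,5), '.' pass, move left to (0,4)
Step 4: enter (0,4), '.' pass, move left to (0,3)
Step 5: enter (0,3), '.' pass, move left to (0,2)
Step 6: enter (0,2), '.' pass, move left to (0,1)
Step 7: enter (0,1), '.' pass, move left to (0,0)
Step 8: enter (0,0), '.' pass, move left to (0,-1)
Step 9: at (0,-1) — EXIT via left edge, pos 0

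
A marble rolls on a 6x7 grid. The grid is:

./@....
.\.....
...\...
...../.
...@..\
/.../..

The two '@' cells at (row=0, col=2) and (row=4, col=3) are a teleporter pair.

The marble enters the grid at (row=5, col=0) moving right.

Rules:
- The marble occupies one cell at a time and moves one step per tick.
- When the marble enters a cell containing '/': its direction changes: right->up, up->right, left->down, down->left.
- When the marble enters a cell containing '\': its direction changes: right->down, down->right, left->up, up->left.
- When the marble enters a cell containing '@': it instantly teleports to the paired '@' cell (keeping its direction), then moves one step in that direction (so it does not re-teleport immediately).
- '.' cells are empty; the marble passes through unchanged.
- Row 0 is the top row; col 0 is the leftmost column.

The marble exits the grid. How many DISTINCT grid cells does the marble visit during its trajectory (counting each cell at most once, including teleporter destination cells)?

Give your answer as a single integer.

Answer: 6

Derivation:
Step 1: enter (5,0), '/' deflects right->up, move up to (4,0)
Step 2: enter (4,0), '.' pass, move up to (3,0)
Step 3: enter (3,0), '.' pass, move up to (2,0)
Step 4: enter (2,0), '.' pass, move up to (1,0)
Step 5: enter (1,0), '.' pass, move up to (0,0)
Step 6: enter (0,0), '.' pass, move up to (-1,0)
Step 7: at (-1,0) — EXIT via top edge, pos 0
Distinct cells visited: 6 (path length 6)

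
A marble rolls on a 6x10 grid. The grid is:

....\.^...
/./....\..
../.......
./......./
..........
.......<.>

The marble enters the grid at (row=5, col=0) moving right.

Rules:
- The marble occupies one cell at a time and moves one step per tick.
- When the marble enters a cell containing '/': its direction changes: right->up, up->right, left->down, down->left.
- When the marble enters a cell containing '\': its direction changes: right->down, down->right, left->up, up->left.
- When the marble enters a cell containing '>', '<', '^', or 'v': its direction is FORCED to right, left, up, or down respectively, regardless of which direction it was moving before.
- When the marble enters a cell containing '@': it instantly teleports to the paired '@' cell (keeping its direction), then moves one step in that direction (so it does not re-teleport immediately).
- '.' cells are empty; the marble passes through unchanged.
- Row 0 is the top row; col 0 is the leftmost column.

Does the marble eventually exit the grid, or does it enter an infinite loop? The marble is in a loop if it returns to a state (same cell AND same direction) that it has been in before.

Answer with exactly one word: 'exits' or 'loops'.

Answer: exits

Derivation:
Step 1: enter (5,0), '.' pass, move right to (5,1)
Step 2: enter (5,1), '.' pass, move right to (5,2)
Step 3: enter (5,2), '.' pass, move right to (5,3)
Step 4: enter (5,3), '.' pass, move right to (5,4)
Step 5: enter (5,4), '.' pass, move right to (5,5)
Step 6: enter (5,5), '.' pass, move right to (5,6)
Step 7: enter (5,6), '.' pass, move right to (5,7)
Step 8: enter (5,7), '<' forces right->left, move left to (5,6)
Step 9: enter (5,6), '.' pass, move left to (5,5)
Step 10: enter (5,5), '.' pass, move left to (5,4)
Step 11: enter (5,4), '.' pass, move left to (5,3)
Step 12: enter (5,3), '.' pass, move left to (5,2)
Step 13: enter (5,2), '.' pass, move left to (5,1)
Step 14: enter (5,1), '.' pass, move left to (5,0)
Step 15: enter (5,0), '.' pass, move left to (5,-1)
Step 16: at (5,-1) — EXIT via left edge, pos 5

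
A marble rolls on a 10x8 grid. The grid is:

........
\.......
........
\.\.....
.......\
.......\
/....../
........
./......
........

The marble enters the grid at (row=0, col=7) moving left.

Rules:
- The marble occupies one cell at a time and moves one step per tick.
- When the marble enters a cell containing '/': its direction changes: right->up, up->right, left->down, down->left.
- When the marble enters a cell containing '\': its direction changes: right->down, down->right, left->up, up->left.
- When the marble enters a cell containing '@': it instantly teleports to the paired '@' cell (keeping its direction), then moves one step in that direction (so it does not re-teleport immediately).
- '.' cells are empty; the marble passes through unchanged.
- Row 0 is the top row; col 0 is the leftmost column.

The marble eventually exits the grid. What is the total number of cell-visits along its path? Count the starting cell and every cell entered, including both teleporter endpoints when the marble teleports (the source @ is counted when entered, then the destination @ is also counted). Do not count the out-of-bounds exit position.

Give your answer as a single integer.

Answer: 8

Derivation:
Step 1: enter (0,7), '.' pass, move left to (0,6)
Step 2: enter (0,6), '.' pass, move left to (0,5)
Step 3: enter (0,5), '.' pass, move left to (0,4)
Step 4: enter (0,4), '.' pass, move left to (0,3)
Step 5: enter (0,3), '.' pass, move left to (0,2)
Step 6: enter (0,2), '.' pass, move left to (0,1)
Step 7: enter (0,1), '.' pass, move left to (0,0)
Step 8: enter (0,0), '.' pass, move left to (0,-1)
Step 9: at (0,-1) — EXIT via left edge, pos 0
Path length (cell visits): 8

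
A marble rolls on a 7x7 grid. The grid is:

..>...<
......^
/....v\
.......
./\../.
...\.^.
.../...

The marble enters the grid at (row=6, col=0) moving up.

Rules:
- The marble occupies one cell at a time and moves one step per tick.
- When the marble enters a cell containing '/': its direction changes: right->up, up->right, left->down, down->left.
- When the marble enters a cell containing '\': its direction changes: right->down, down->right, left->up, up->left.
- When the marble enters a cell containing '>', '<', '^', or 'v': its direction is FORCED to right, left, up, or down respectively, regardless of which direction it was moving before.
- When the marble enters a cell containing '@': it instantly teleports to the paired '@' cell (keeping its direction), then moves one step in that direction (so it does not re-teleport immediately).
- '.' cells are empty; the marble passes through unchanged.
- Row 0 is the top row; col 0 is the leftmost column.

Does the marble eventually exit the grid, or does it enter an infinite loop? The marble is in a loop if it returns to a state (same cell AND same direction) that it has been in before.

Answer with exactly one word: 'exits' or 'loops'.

Step 1: enter (6,0), '.' pass, move up to (5,0)
Step 2: enter (5,0), '.' pass, move up to (4,0)
Step 3: enter (4,0), '.' pass, move up to (3,0)
Step 4: enter (3,0), '.' pass, move up to (2,0)
Step 5: enter (2,0), '/' deflects up->right, move right to (2,1)
Step 6: enter (2,1), '.' pass, move right to (2,2)
Step 7: enter (2,2), '.' pass, move right to (2,3)
Step 8: enter (2,3), '.' pass, move right to (2,4)
Step 9: enter (2,4), '.' pass, move right to (2,5)
Step 10: enter (2,5), 'v' forces right->down, move down to (3,5)
Step 11: enter (3,5), '.' pass, move down to (4,5)
Step 12: enter (4,5), '/' deflects down->left, move left to (4,4)
Step 13: enter (4,4), '.' pass, move left to (4,3)
Step 14: enter (4,3), '.' pass, move left to (4,2)
Step 15: enter (4,2), '\' deflects left->up, move up to (3,2)
Step 16: enter (3,2), '.' pass, move up to (2,2)
Step 17: enter (2,2), '.' pass, move up to (1,2)
Step 18: enter (1,2), '.' pass, move up to (0,2)
Step 19: enter (0,2), '>' forces up->right, move right to (0,3)
Step 20: enter (0,3), '.' pass, move right to (0,4)
Step 21: enter (0,4), '.' pass, move right to (0,5)
Step 22: enter (0,5), '.' pass, move right to (0,6)
Step 23: enter (0,6), '<' forces right->left, move left to (0,5)
Step 24: enter (0,5), '.' pass, move left to (0,4)
Step 25: enter (0,4), '.' pass, move left to (0,3)
Step 26: enter (0,3), '.' pass, move left to (0,2)
Step 27: enter (0,2), '>' forces left->right, move right to (0,3)
Step 28: at (0,3) dir=right — LOOP DETECTED (seen before)

Answer: loops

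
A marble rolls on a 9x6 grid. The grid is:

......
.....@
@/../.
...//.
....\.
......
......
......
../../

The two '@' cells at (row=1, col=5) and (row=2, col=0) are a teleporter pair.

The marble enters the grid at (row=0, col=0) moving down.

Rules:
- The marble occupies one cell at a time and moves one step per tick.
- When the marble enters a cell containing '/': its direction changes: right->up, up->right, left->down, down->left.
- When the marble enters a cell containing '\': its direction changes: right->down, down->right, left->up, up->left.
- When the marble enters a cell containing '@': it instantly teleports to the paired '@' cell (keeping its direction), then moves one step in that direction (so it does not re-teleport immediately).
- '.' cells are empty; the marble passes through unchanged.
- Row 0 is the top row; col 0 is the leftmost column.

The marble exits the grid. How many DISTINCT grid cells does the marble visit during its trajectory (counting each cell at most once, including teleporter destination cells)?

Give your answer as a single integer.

Step 1: enter (0,0), '.' pass, move down to (1,0)
Step 2: enter (1,0), '.' pass, move down to (2,0)
Step 3: enter (2,0), '@' teleport (2,0)->(1,5), also enter (1,5), move down to (2,5)
Step 4: enter (2,5), '.' pass, move down to (3,5)
Step 5: enter (3,5), '.' pass, move down to (4,5)
Step 6: enter (4,5), '.' pass, move down to (5,5)
Step 7: enter (5,5), '.' pass, move down to (6,5)
Step 8: enter (6,5), '.' pass, move down to (7,5)
Step 9: enter (7,5), '.' pass, move down to (8,5)
Step 10: enter (8,5), '/' deflects down->left, move left to (8,4)
Step 11: enter (8,4), '.' pass, move left to (8,3)
Step 12: enter (8,3), '.' pass, move left to (8,2)
Step 13: enter (8,2), '/' deflects left->down, move down to (9,2)
Step 14: at (9,2) — EXIT via bottom edge, pos 2
Distinct cells visited: 14 (path length 14)

Answer: 14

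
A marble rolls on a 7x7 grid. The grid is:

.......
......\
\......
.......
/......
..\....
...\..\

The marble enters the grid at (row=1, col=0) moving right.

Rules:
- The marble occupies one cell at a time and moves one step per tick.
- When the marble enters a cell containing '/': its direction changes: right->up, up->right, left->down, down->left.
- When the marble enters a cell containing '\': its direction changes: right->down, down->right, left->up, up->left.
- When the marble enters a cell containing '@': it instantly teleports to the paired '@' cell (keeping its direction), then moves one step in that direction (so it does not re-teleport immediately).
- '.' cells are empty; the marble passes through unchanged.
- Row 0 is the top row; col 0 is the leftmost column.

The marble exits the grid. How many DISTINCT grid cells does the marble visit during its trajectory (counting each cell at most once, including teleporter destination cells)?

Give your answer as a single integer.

Step 1: enter (1,0), '.' pass, move right to (1,1)
Step 2: enter (1,1), '.' pass, move right to (1,2)
Step 3: enter (1,2), '.' pass, move right to (1,3)
Step 4: enter (1,3), '.' pass, move right to (1,4)
Step 5: enter (1,4), '.' pass, move right to (1,5)
Step 6: enter (1,5), '.' pass, move right to (1,6)
Step 7: enter (1,6), '\' deflects right->down, move down to (2,6)
Step 8: enter (2,6), '.' pass, move down to (3,6)
Step 9: enter (3,6), '.' pass, move down to (4,6)
Step 10: enter (4,6), '.' pass, move down to (5,6)
Step 11: enter (5,6), '.' pass, move down to (6,6)
Step 12: enter (6,6), '\' deflects down->right, move right to (6,7)
Step 13: at (6,7) — EXIT via right edge, pos 6
Distinct cells visited: 12 (path length 12)

Answer: 12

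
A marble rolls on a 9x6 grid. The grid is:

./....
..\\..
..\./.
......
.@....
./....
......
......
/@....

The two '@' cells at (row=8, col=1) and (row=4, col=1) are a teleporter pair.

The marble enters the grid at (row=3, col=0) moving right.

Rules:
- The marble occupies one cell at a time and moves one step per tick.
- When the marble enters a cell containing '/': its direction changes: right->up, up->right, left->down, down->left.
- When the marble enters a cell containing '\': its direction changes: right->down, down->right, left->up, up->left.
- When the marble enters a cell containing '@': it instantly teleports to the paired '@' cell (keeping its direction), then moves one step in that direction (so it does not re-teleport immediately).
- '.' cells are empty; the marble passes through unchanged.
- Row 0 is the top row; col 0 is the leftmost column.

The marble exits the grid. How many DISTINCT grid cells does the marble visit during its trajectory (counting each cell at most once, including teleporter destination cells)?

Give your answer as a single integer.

Step 1: enter (3,0), '.' pass, move right to (3,1)
Step 2: enter (3,1), '.' pass, move right to (3,2)
Step 3: enter (3,2), '.' pass, move right to (3,3)
Step 4: enter (3,3), '.' pass, move right to (3,4)
Step 5: enter (3,4), '.' pass, move right to (3,5)
Step 6: enter (3,5), '.' pass, move right to (3,6)
Step 7: at (3,6) — EXIT via right edge, pos 3
Distinct cells visited: 6 (path length 6)

Answer: 6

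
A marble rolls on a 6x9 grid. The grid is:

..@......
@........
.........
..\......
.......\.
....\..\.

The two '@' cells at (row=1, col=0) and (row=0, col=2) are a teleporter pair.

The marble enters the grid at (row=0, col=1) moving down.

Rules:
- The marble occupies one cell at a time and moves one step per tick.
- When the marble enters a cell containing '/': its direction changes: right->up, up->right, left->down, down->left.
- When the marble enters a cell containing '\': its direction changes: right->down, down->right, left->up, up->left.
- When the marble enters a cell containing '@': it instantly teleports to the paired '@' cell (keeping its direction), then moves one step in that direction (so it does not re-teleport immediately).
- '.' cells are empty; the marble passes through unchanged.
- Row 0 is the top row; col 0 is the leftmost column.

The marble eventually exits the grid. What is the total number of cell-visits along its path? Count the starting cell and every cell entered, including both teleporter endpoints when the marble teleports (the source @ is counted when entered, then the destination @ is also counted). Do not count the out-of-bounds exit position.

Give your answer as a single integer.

Answer: 6

Derivation:
Step 1: enter (0,1), '.' pass, move down to (1,1)
Step 2: enter (1,1), '.' pass, move down to (2,1)
Step 3: enter (2,1), '.' pass, move down to (3,1)
Step 4: enter (3,1), '.' pass, move down to (4,1)
Step 5: enter (4,1), '.' pass, move down to (5,1)
Step 6: enter (5,1), '.' pass, move down to (6,1)
Step 7: at (6,1) — EXIT via bottom edge, pos 1
Path length (cell visits): 6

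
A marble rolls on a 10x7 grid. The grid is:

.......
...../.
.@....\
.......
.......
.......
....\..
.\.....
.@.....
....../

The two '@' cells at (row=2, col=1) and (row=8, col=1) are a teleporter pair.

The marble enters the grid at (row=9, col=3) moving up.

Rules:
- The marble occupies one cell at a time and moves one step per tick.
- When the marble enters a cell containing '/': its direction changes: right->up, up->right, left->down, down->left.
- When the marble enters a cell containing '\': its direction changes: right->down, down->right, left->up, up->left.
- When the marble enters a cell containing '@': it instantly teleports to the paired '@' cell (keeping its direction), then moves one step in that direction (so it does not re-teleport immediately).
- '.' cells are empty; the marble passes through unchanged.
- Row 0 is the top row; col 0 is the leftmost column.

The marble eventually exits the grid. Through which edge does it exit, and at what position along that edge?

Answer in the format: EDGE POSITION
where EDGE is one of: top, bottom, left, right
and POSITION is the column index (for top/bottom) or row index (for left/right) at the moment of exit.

Step 1: enter (9,3), '.' pass, move up to (8,3)
Step 2: enter (8,3), '.' pass, move up to (7,3)
Step 3: enter (7,3), '.' pass, move up to (6,3)
Step 4: enter (6,3), '.' pass, move up to (5,3)
Step 5: enter (5,3), '.' pass, move up to (4,3)
Step 6: enter (4,3), '.' pass, move up to (3,3)
Step 7: enter (3,3), '.' pass, move up to (2,3)
Step 8: enter (2,3), '.' pass, move up to (1,3)
Step 9: enter (1,3), '.' pass, move up to (0,3)
Step 10: enter (0,3), '.' pass, move up to (-1,3)
Step 11: at (-1,3) — EXIT via top edge, pos 3

Answer: top 3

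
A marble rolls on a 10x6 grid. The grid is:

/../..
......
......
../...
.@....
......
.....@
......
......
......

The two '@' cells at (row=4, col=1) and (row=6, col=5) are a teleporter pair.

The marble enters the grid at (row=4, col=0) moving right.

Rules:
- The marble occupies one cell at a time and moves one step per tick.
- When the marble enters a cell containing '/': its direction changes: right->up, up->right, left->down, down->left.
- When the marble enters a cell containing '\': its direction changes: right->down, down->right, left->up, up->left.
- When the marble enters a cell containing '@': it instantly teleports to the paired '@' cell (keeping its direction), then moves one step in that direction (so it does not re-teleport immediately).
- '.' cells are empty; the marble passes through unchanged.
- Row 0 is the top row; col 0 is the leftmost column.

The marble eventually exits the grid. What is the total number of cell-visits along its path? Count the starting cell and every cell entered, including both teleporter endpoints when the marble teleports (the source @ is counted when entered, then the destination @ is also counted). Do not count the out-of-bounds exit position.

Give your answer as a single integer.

Answer: 3

Derivation:
Step 1: enter (4,0), '.' pass, move right to (4,1)
Step 2: enter (4,1), '@' teleport (4,1)->(6,5), also enter (6,5), move right to (6,6)
Step 3: at (6,6) — EXIT via right edge, pos 6
Path length (cell visits): 3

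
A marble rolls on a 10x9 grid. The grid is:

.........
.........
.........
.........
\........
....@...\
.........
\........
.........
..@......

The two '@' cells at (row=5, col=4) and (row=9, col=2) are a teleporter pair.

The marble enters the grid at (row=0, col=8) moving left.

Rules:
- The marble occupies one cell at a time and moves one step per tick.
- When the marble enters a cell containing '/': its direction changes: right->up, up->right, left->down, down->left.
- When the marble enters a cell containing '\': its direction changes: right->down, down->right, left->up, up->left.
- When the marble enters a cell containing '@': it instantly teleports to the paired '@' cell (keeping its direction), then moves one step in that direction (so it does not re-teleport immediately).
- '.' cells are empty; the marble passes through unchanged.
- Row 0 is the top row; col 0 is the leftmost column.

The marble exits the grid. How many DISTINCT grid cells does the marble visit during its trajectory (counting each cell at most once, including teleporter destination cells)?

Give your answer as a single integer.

Step 1: enter (0,8), '.' pass, move left to (0,7)
Step 2: enter (0,7), '.' pass, move left to (0,6)
Step 3: enter (0,6), '.' pass, move left to (0,5)
Step 4: enter (0,5), '.' pass, move left to (0,4)
Step 5: enter (0,4), '.' pass, move left to (0,3)
Step 6: enter (0,3), '.' pass, move left to (0,2)
Step 7: enter (0,2), '.' pass, move left to (0,1)
Step 8: enter (0,1), '.' pass, move left to (0,0)
Step 9: enter (0,0), '.' pass, move left to (0,-1)
Step 10: at (0,-1) — EXIT via left edge, pos 0
Distinct cells visited: 9 (path length 9)

Answer: 9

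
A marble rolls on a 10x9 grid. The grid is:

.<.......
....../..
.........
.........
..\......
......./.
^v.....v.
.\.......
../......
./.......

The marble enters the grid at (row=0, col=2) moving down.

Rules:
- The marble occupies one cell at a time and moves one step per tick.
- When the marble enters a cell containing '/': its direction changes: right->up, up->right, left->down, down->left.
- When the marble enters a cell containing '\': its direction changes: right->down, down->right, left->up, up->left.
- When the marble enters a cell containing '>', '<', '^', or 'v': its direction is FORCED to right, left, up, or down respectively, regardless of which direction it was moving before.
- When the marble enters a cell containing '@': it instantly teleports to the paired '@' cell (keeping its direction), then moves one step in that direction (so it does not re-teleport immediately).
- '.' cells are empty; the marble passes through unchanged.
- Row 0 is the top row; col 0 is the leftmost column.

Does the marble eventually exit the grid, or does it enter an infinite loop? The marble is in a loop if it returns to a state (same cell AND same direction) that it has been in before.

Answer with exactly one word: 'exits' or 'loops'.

Step 1: enter (0,2), '.' pass, move down to (1,2)
Step 2: enter (1,2), '.' pass, move down to (2,2)
Step 3: enter (2,2), '.' pass, move down to (3,2)
Step 4: enter (3,2), '.' pass, move down to (4,2)
Step 5: enter (4,2), '\' deflects down->right, move right to (4,3)
Step 6: enter (4,3), '.' pass, move right to (4,4)
Step 7: enter (4,4), '.' pass, move right to (4,5)
Step 8: enter (4,5), '.' pass, move right to (4,6)
Step 9: enter (4,6), '.' pass, move right to (4,7)
Step 10: enter (4,7), '.' pass, move right to (4,8)
Step 11: enter (4,8), '.' pass, move right to (4,9)
Step 12: at (4,9) — EXIT via right edge, pos 4

Answer: exits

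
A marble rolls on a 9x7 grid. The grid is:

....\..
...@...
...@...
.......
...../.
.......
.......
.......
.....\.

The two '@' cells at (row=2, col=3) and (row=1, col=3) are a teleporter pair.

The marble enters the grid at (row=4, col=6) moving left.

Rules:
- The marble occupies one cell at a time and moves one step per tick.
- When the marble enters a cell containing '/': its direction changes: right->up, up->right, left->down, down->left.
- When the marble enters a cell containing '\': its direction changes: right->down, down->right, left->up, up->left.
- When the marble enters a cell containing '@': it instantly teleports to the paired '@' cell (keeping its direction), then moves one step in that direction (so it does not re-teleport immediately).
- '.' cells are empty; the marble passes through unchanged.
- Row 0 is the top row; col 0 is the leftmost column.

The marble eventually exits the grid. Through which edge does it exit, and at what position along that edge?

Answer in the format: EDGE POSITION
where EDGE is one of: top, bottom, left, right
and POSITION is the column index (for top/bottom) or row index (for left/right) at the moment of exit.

Answer: right 8

Derivation:
Step 1: enter (4,6), '.' pass, move left to (4,5)
Step 2: enter (4,5), '/' deflects left->down, move down to (5,5)
Step 3: enter (5,5), '.' pass, move down to (6,5)
Step 4: enter (6,5), '.' pass, move down to (7,5)
Step 5: enter (7,5), '.' pass, move down to (8,5)
Step 6: enter (8,5), '\' deflects down->right, move right to (8,6)
Step 7: enter (8,6), '.' pass, move right to (8,7)
Step 8: at (8,7) — EXIT via right edge, pos 8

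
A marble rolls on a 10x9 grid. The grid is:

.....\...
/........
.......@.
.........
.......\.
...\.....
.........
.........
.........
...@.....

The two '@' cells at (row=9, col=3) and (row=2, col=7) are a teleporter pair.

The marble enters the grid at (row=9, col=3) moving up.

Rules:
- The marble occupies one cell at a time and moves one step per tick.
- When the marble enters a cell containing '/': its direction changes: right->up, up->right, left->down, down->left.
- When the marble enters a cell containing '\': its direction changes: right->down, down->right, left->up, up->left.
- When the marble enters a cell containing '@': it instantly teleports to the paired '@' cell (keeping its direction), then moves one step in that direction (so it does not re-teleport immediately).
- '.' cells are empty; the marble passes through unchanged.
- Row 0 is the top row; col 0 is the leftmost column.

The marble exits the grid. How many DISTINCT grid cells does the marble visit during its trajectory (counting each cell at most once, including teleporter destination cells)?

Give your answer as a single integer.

Answer: 4

Derivation:
Step 1: enter (9,3), '@' teleport (9,3)->(2,7), also enter (2,7), move up to (1,7)
Step 2: enter (1,7), '.' pass, move up to (0,7)
Step 3: enter (0,7), '.' pass, move up to (-1,7)
Step 4: at (-1,7) — EXIT via top edge, pos 7
Distinct cells visited: 4 (path length 4)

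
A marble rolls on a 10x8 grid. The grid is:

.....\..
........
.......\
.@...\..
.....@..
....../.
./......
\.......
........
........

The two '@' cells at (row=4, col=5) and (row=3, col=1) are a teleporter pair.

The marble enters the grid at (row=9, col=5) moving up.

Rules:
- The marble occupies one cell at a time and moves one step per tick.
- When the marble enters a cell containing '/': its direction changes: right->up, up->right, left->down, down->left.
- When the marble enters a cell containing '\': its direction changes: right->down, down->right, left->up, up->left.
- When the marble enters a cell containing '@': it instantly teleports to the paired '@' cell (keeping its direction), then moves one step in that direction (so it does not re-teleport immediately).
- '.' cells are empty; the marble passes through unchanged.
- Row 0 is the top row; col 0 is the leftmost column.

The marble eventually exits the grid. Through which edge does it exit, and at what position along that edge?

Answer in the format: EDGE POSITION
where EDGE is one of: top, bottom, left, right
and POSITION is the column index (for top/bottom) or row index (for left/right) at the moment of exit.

Answer: top 1

Derivation:
Step 1: enter (9,5), '.' pass, move up to (8,5)
Step 2: enter (8,5), '.' pass, move up to (7,5)
Step 3: enter (7,5), '.' pass, move up to (6,5)
Step 4: enter (6,5), '.' pass, move up to (5,5)
Step 5: enter (5,5), '.' pass, move up to (4,5)
Step 6: enter (4,5), '@' teleport (4,5)->(3,1), also enter (3,1), move up to (2,1)
Step 7: enter (2,1), '.' pass, move up to (1,1)
Step 8: enter (1,1), '.' pass, move up to (0,1)
Step 9: enter (0,1), '.' pass, move up to (-1,1)
Step 10: at (-1,1) — EXIT via top edge, pos 1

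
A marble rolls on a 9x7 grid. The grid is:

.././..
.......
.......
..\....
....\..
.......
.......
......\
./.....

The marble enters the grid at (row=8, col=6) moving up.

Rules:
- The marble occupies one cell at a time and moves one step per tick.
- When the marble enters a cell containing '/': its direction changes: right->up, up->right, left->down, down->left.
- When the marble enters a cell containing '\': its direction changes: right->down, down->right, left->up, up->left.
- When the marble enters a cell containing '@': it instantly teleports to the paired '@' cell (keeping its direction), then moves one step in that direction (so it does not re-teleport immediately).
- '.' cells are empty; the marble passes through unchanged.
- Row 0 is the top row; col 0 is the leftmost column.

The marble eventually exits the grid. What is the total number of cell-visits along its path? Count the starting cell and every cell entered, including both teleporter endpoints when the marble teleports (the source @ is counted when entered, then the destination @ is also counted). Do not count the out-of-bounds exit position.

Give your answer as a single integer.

Step 1: enter (8,6), '.' pass, move up to (7,6)
Step 2: enter (7,6), '\' deflects up->left, move left to (7,5)
Step 3: enter (7,5), '.' pass, move left to (7,4)
Step 4: enter (7,4), '.' pass, move left to (7,3)
Step 5: enter (7,3), '.' pass, move left to (7,2)
Step 6: enter (7,2), '.' pass, move left to (7,1)
Step 7: enter (7,1), '.' pass, move left to (7,0)
Step 8: enter (7,0), '.' pass, move left to (7,-1)
Step 9: at (7,-1) — EXIT via left edge, pos 7
Path length (cell visits): 8

Answer: 8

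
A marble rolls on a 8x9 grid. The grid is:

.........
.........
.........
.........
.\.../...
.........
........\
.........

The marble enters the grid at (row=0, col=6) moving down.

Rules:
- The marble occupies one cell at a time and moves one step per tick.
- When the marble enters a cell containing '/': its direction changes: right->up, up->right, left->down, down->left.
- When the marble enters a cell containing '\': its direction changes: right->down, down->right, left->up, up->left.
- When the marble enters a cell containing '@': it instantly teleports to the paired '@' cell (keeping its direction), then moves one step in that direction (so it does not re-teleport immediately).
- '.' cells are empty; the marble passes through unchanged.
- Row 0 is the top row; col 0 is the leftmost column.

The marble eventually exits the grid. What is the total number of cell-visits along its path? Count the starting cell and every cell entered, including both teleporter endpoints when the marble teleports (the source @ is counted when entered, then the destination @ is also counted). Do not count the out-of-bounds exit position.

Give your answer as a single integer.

Answer: 8

Derivation:
Step 1: enter (0,6), '.' pass, move down to (1,6)
Step 2: enter (1,6), '.' pass, move down to (2,6)
Step 3: enter (2,6), '.' pass, move down to (3,6)
Step 4: enter (3,6), '.' pass, move down to (4,6)
Step 5: enter (4,6), '.' pass, move down to (5,6)
Step 6: enter (5,6), '.' pass, move down to (6,6)
Step 7: enter (6,6), '.' pass, move down to (7,6)
Step 8: enter (7,6), '.' pass, move down to (8,6)
Step 9: at (8,6) — EXIT via bottom edge, pos 6
Path length (cell visits): 8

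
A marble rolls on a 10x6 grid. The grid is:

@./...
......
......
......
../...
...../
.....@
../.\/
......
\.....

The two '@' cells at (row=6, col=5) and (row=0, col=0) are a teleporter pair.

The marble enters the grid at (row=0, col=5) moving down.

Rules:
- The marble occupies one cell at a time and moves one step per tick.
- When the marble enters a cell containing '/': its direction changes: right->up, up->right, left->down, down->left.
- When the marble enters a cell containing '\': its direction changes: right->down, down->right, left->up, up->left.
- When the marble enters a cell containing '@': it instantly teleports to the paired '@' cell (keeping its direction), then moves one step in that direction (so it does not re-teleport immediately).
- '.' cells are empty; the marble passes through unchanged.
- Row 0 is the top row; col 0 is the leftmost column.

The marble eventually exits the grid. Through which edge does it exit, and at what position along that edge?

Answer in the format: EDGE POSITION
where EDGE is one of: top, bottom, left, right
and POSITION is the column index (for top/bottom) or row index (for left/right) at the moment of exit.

Answer: left 5

Derivation:
Step 1: enter (0,5), '.' pass, move down to (1,5)
Step 2: enter (1,5), '.' pass, move down to (2,5)
Step 3: enter (2,5), '.' pass, move down to (3,5)
Step 4: enter (3,5), '.' pass, move down to (4,5)
Step 5: enter (4,5), '.' pass, move down to (5,5)
Step 6: enter (5,5), '/' deflects down->left, move left to (5,4)
Step 7: enter (5,4), '.' pass, move left to (5,3)
Step 8: enter (5,3), '.' pass, move left to (5,2)
Step 9: enter (5,2), '.' pass, move left to (5,1)
Step 10: enter (5,1), '.' pass, move left to (5,0)
Step 11: enter (5,0), '.' pass, move left to (5,-1)
Step 12: at (5,-1) — EXIT via left edge, pos 5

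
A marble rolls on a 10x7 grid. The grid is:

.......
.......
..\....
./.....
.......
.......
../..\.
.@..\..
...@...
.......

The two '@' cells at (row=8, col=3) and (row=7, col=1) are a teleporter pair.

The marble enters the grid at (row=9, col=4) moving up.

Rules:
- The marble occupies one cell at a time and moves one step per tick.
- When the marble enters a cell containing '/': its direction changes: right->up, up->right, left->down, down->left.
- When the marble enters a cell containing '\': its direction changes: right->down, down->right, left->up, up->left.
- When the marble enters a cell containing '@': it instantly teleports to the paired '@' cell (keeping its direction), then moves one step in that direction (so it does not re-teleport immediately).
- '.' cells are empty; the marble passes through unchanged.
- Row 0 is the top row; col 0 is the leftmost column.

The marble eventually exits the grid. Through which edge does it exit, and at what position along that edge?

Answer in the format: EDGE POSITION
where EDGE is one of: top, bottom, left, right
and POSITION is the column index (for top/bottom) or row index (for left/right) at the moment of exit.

Answer: left 8

Derivation:
Step 1: enter (9,4), '.' pass, move up to (8,4)
Step 2: enter (8,4), '.' pass, move up to (7,4)
Step 3: enter (7,4), '\' deflects up->left, move left to (7,3)
Step 4: enter (7,3), '.' pass, move left to (7,2)
Step 5: enter (7,2), '.' pass, move left to (7,1)
Step 6: enter (7,1), '@' teleport (7,1)->(8,3), also enter (8,3), move left to (8,2)
Step 7: enter (8,2), '.' pass, move left to (8,1)
Step 8: enter (8,1), '.' pass, move left to (8,0)
Step 9: enter (8,0), '.' pass, move left to (8,-1)
Step 10: at (8,-1) — EXIT via left edge, pos 8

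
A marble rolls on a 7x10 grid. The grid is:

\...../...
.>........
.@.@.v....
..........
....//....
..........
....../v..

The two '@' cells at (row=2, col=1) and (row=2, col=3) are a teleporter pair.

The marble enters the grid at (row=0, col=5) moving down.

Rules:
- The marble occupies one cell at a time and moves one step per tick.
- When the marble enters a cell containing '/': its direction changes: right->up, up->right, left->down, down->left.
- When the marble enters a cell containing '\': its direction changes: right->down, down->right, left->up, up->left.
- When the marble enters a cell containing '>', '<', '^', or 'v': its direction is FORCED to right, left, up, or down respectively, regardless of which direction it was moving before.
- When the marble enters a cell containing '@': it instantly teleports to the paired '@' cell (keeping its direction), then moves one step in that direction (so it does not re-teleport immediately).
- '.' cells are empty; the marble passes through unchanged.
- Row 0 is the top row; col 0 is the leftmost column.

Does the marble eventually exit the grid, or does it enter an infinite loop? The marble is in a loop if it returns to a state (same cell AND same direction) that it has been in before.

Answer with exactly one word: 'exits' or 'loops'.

Answer: exits

Derivation:
Step 1: enter (0,5), '.' pass, move down to (1,5)
Step 2: enter (1,5), '.' pass, move down to (2,5)
Step 3: enter (2,5), 'v' forces down->down, move down to (3,5)
Step 4: enter (3,5), '.' pass, move down to (4,5)
Step 5: enter (4,5), '/' deflects down->left, move left to (4,4)
Step 6: enter (4,4), '/' deflects left->down, move down to (5,4)
Step 7: enter (5,4), '.' pass, move down to (6,4)
Step 8: enter (6,4), '.' pass, move down to (7,4)
Step 9: at (7,4) — EXIT via bottom edge, pos 4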